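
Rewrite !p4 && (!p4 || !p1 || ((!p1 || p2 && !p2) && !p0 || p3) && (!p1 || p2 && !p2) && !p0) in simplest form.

!p4

!p4 && (!p4 || !p1 || ((!p1 || p2 && !p2) && !p0 || p3) && (!p1 || p2 && !p2) && !p0)
= !p4 && (!p4 || !p1 || (!p1 || p2 && !p2) && !p0)   (absorption)
= !p4 && (!p4 || !p1 || !p1 && !p0)   (complement / identity)
= !p4 && (!p4 || !p1)   (absorption)
= !p4   (absorption)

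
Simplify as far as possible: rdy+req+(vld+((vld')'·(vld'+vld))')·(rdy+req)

rdy+req+(vld+((vld')'·(vld'+vld))')·(rdy+req)
= rdy+req+(vld+(vld·(vld'+vld))')·(rdy+req)   (double negation)
= rdy+req+(vld+vld')·(rdy+req)   (complement / identity)
= rdy+req+rdy+req   (complement / identity)
= rdy+req   (idempotence)

rdy+req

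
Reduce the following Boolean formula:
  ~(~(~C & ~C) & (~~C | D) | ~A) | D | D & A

~C & A | D

~(~(~C & ~C) & (~~C | D) | ~A) | D | D & A
= ~(~~C & (~~C | D) | ~A) | D | D & A   — idempotence
= ~(~~C | ~A) | D | D & A   — absorption
= ~(~~C | ~A) | D   — absorption
= ~C & A | D   — De Morgan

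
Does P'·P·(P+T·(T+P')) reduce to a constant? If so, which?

P'·P·(P+T·(T+P'))
= P'·P·(P+T)   — absorption
= P'·P   — absorption
= 0   — complement

yes, False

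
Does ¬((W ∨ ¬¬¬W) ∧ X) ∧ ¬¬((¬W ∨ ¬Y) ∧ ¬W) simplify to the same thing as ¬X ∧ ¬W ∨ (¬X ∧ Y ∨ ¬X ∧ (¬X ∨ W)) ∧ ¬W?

Yes

E1: ¬((W ∨ ¬¬¬W) ∧ X) ∧ ¬¬((¬W ∨ ¬Y) ∧ ¬W)
    = ¬((W ∨ ¬W) ∧ X) ∧ ¬¬((¬W ∨ ¬Y) ∧ ¬W)   — double negation
    = ¬((W ∨ ¬W) ∧ X) ∧ ¬¬¬W   — absorption
    = ¬X ∧ ¬¬¬W   — complement / identity
    = ¬X ∧ ¬W   — double negation
E2: ¬X ∧ ¬W ∨ (¬X ∧ Y ∨ ¬X ∧ (¬X ∨ W)) ∧ ¬W
    = ¬X ∧ ¬W ∨ (¬X ∧ Y ∨ ¬X) ∧ ¬W   — absorption
    = ¬X ∧ ¬W ∨ ¬X ∧ ¬W   — absorption
    = ¬X ∧ ¬W   — idempotence
Both reduce to ¬X ∧ ¬W, so they are equivalent.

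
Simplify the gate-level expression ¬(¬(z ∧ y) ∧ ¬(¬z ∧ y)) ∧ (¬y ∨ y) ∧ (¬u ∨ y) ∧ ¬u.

y ∧ ¬u

¬(¬(z ∧ y) ∧ ¬(¬z ∧ y)) ∧ (¬y ∨ y) ∧ (¬u ∨ y) ∧ ¬u
= (z ∧ y ∨ ¬z ∧ y) ∧ (¬y ∨ y) ∧ (¬u ∨ y) ∧ ¬u   (De Morgan)
= (z ∧ y ∨ ¬z ∧ y) ∧ (¬u ∨ y) ∧ ¬u   (complement / identity)
= (z ∧ y ∨ ¬z ∧ y) ∧ ¬u   (absorption)
= y ∧ ¬u   (distribution)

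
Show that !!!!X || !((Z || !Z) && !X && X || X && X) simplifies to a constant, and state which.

!!!!X || !((Z || !Z) && !X && X || X && X)
= !!X || !((Z || !Z) && !X && X || X && X)   (double negation)
= !!X || !(!X && X || X && X)   (complement / identity)
= X || !(!X && X || X && X)   (double negation)
= X || !X   (distribution)
= true   (complement)

true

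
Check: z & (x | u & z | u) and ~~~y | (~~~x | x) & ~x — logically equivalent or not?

E1: z & (x | u & z | u)
    = z & (x | u)   — absorption
E2: ~~~y | (~~~x | x) & ~x
    = ~~~y | (~x | x) & ~x   — double negation
    = ~~~y | ~x   — complement / identity
    = ~y | ~x   — double negation
These differ: at u=0, x=0, y=0, z=0, E1 = 0 but E2 = 1.

No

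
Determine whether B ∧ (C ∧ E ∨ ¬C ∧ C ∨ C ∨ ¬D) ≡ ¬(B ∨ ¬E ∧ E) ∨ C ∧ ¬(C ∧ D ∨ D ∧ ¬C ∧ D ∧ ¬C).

E1: B ∧ (C ∧ E ∨ ¬C ∧ C ∨ C ∨ ¬D)
    = B ∧ (C ∧ E ∨ C ∨ ¬D)
    = B ∧ (C ∨ ¬D)
E2: ¬(B ∨ ¬E ∧ E) ∨ C ∧ ¬(C ∧ D ∨ D ∧ ¬C ∧ D ∧ ¬C)
    = ¬B ∨ C ∧ ¬(C ∧ D ∨ D ∧ ¬C ∧ D ∧ ¬C)
    = ¬B ∨ C ∧ ¬(C ∧ D ∨ D ∧ ¬C)
    = ¬B ∨ C ∧ ¬D
These differ: at B=0, C=0, D=0, E=0, E1 = 0 but E2 = 1.

No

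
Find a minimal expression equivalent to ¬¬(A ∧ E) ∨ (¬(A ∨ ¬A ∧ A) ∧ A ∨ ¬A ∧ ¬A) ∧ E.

¬¬(A ∧ E) ∨ (¬(A ∨ ¬A ∧ A) ∧ A ∨ ¬A ∧ ¬A) ∧ E
= ¬¬(A ∧ E) ∨ (¬A ∧ A ∨ ¬A ∧ ¬A) ∧ E
= ¬¬(A ∧ E) ∨ ¬A ∧ E
= A ∧ E ∨ ¬A ∧ E
= E

E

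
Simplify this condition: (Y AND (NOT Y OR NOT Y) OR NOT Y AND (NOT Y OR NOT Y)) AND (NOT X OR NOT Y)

(Y AND (NOT Y OR NOT Y) OR NOT Y AND (NOT Y OR NOT Y)) AND (NOT X OR NOT Y)
= (NOT Y OR NOT Y) AND (NOT X OR NOT Y)   [distribution]
= NOT Y OR NOT Y AND NOT X   [distribution]
= NOT Y   [absorption]

NOT Y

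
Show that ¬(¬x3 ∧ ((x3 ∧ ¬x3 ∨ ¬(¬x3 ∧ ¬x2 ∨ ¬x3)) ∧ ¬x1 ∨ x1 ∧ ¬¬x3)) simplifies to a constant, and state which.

¬(¬x3 ∧ ((x3 ∧ ¬x3 ∨ ¬(¬x3 ∧ ¬x2 ∨ ¬x3)) ∧ ¬x1 ∨ x1 ∧ ¬¬x3))
= ¬(¬x3 ∧ (¬(¬x3 ∧ ¬x2 ∨ ¬x3) ∧ ¬x1 ∨ x1 ∧ ¬¬x3))   (complement / identity)
= ¬(¬x3 ∧ (¬¬x3 ∧ ¬x1 ∨ x1 ∧ ¬¬x3))   (absorption)
= ¬(¬x3 ∧ ¬¬x3)   (distribution)
= x3 ∨ ¬x3   (De Morgan)
= True   (complement)

True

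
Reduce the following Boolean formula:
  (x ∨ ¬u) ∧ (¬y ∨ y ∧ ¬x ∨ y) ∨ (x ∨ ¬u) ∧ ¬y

x ∨ ¬u

(x ∨ ¬u) ∧ (¬y ∨ y ∧ ¬x ∨ y) ∨ (x ∨ ¬u) ∧ ¬y
= (x ∨ ¬u) ∧ (¬y ∨ y) ∨ (x ∨ ¬u) ∧ ¬y   — absorption
= x ∨ ¬u ∨ (x ∨ ¬u) ∧ ¬y   — complement / identity
= x ∨ ¬u   — absorption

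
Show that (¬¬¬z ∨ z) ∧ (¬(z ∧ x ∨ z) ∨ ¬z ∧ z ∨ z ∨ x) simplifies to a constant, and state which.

(¬¬¬z ∨ z) ∧ (¬(z ∧ x ∨ z) ∨ ¬z ∧ z ∨ z ∨ x)
= (¬z ∨ z) ∧ (¬(z ∧ x ∨ z) ∨ ¬z ∧ z ∨ z ∨ x)   (double negation)
= (¬z ∨ z) ∧ (¬z ∨ ¬z ∧ z ∨ z ∨ x)   (absorption)
= (¬z ∨ z) ∧ (¬z ∨ z ∨ x)   (complement / identity)
= ¬z ∨ z   (absorption)
= True   (complement)

True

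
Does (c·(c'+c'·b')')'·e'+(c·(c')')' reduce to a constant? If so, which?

no

(c·(c'+c'·b')')'·e'+(c·(c')')'
= (c·(c')')'·e'+(c·(c')')'   (absorption)
= (c·(c')')'   (absorption)
= (c·c)'   (double negation)
= c'   (idempotence)
This depends on c, so it is not a constant.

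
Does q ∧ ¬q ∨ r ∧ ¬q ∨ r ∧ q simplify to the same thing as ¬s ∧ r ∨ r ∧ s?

Yes

E1: q ∧ ¬q ∨ r ∧ ¬q ∨ r ∧ q
    = q ∧ ¬q ∨ r   (distribution)
    = r   (complement / identity)
E2: ¬s ∧ r ∨ r ∧ s
    = r   (distribution)
Both reduce to r, so they are equivalent.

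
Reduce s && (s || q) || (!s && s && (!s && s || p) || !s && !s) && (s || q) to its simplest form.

s || q

s && (s || q) || (!s && s && (!s && s || p) || !s && !s) && (s || q)
= s && (s || q) || (!s && s || !s && !s) && (s || q)   (absorption)
= s && (s || q) || !s && (s || q)   (distribution)
= s || q   (distribution)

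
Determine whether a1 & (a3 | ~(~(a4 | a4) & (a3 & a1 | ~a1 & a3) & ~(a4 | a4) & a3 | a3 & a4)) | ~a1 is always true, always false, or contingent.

always true

a1 & (a3 | ~(~(a4 | a4) & (a3 & a1 | ~a1 & a3) & ~(a4 | a4) & a3 | a3 & a4)) | ~a1
= a1 & (a3 | ~(~(a4 | a4) & a3 & ~(a4 | a4) & a3 | a3 & a4)) | ~a1
= a1 & (a3 | ~(~(a4 | a4) & a3 | a3 & a4)) | ~a1
= a1 & (a3 | ~(~a4 & a3 | a3 & a4)) | ~a1
= a1 & (a3 | ~a3) | ~a1
= a1 | ~a1
= 1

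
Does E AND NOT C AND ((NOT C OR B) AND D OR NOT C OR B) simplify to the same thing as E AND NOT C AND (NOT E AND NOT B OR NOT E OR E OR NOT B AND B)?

Yes

E1: E AND NOT C AND ((NOT C OR B) AND D OR NOT C OR B)
    = E AND NOT C AND (NOT C OR B)
    = E AND NOT C
E2: E AND NOT C AND (NOT E AND NOT B OR NOT E OR E OR NOT B AND B)
    = E AND NOT C AND (NOT E OR E OR NOT B AND B)
    = E AND NOT C AND (NOT E OR E)
    = E AND NOT C
Both reduce to E AND NOT C, so they are equivalent.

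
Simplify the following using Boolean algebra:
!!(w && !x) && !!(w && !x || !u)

w && !x

!!(w && !x) && !!(w && !x || !u)
= w && !x && !!(w && !x || !u)   — double negation
= w && !x && (w && !x || !u)   — double negation
= w && !x   — absorption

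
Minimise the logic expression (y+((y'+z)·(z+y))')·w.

(y+z')·w

(y+((y'+z)·(z+y))')·w
= (y+(z+y'·y)')·w   (distribution)
= (y+z')·w   (complement / identity)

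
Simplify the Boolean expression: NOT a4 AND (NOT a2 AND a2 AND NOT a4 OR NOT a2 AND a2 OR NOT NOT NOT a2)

NOT a4 AND (NOT a2 AND a2 AND NOT a4 OR NOT a2 AND a2 OR NOT NOT NOT a2)
= NOT a4 AND (NOT a2 AND a2 OR NOT NOT NOT a2)   — absorption
= NOT a4 AND NOT NOT NOT a2   — complement / identity
= NOT a4 AND NOT a2   — double negation

NOT a4 AND NOT a2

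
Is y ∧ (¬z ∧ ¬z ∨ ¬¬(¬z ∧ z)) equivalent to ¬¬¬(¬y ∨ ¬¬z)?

E1: y ∧ (¬z ∧ ¬z ∨ ¬¬(¬z ∧ z))
    = y ∧ (¬z ∧ ¬z ∨ ¬z ∧ z)   — double negation
    = y ∧ ¬z   — distribution
E2: ¬¬¬(¬y ∨ ¬¬z)
    = ¬(¬y ∨ ¬¬z)   — double negation
    = y ∧ ¬z   — De Morgan
Both reduce to y ∧ ¬z, so they are equivalent.

Yes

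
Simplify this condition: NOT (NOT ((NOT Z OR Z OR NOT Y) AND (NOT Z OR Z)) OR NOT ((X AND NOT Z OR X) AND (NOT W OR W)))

X

NOT (NOT ((NOT Z OR Z OR NOT Y) AND (NOT Z OR Z)) OR NOT ((X AND NOT Z OR X) AND (NOT W OR W)))
= NOT (NOT ((NOT Z OR Z OR NOT Y) AND (NOT Z OR Z)) OR NOT (X AND NOT Z OR X))
= NOT (NOT (NOT Z OR Z) OR NOT (X AND NOT Z OR X))
= (NOT Z OR Z) AND (X AND NOT Z OR X)
= (NOT Z OR Z) AND X
= X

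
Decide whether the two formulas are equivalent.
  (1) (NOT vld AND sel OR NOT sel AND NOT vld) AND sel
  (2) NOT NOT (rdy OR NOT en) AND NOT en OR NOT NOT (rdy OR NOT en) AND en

E1: (NOT vld AND sel OR NOT sel AND NOT vld) AND sel
    = NOT vld AND sel   — distribution
E2: NOT NOT (rdy OR NOT en) AND NOT en OR NOT NOT (rdy OR NOT en) AND en
    = NOT NOT (rdy OR NOT en)   — distribution
    = rdy OR NOT en   — double negation
These differ: at en=0, rdy=1, sel=0, vld=0, E1 = 0 but E2 = 1.

No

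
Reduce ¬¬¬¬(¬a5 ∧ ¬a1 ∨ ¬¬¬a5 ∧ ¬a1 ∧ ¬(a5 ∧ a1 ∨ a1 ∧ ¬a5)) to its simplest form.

¬¬¬¬(¬a5 ∧ ¬a1 ∨ ¬¬¬a5 ∧ ¬a1 ∧ ¬(a5 ∧ a1 ∨ a1 ∧ ¬a5))
= ¬¬¬¬(¬a5 ∧ ¬a1 ∨ ¬¬¬a5 ∧ ¬a1 ∧ ¬a1)   — distribution
= ¬¬¬¬(¬a5 ∧ ¬a1 ∨ ¬a5 ∧ ¬a1 ∧ ¬a1)   — double negation
= ¬¬(¬a5 ∧ ¬a1 ∨ ¬a5 ∧ ¬a1 ∧ ¬a1)   — double negation
= ¬a5 ∧ ¬a1 ∨ ¬a5 ∧ ¬a1 ∧ ¬a1   — double negation
= ¬a5 ∧ ¬a1 ∨ ¬a5 ∧ ¬a1   — idempotence
= ¬a5 ∧ ¬a1   — idempotence

¬a5 ∧ ¬a1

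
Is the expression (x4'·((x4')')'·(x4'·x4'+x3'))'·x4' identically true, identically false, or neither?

identically false

(x4'·((x4')')'·(x4'·x4'+x3'))'·x4'
= (x4'·x4'·(x4'·x4'+x3'))'·x4'   [double negation]
= (x4'·x4')'·x4'   [absorption]
= (x4+x4)·x4'   [De Morgan]
= x4·x4'   [idempotence]
= 0   [complement]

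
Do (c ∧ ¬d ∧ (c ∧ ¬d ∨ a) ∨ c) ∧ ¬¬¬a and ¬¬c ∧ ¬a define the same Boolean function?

E1: (c ∧ ¬d ∧ (c ∧ ¬d ∨ a) ∨ c) ∧ ¬¬¬a
    = (c ∧ ¬d ∧ (c ∧ ¬d ∨ a) ∨ c) ∧ ¬a   — double negation
    = (c ∧ ¬d ∨ c) ∧ ¬a   — absorption
    = c ∧ ¬a   — absorption
E2: ¬¬c ∧ ¬a
    = c ∧ ¬a   — double negation
Both reduce to c ∧ ¬a, so they are equivalent.

Yes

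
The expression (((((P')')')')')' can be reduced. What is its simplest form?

P

(((((P')')')')')'
= (((P')')')'   (double negation)
= (P')'   (double negation)
= P   (double negation)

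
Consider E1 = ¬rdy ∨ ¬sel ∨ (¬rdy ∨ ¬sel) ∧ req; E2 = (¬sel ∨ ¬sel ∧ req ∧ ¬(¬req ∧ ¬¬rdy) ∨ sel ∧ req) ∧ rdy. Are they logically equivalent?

No

E1: ¬rdy ∨ ¬sel ∨ (¬rdy ∨ ¬sel) ∧ req
    = ¬rdy ∨ ¬sel   — absorption
E2: (¬sel ∨ ¬sel ∧ req ∧ ¬(¬req ∧ ¬¬rdy) ∨ sel ∧ req) ∧ rdy
    = (¬sel ∨ ¬sel ∧ req ∧ (req ∨ ¬rdy) ∨ sel ∧ req) ∧ rdy   — De Morgan
    = (¬sel ∨ ¬sel ∧ req ∨ sel ∧ req) ∧ rdy   — absorption
    = (¬sel ∨ req) ∧ rdy   — distribution
These differ: at rdy=0, req=0, sel=0, E1 = 1 but E2 = 0.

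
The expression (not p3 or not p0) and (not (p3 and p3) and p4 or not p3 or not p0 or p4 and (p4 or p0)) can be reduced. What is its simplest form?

(not p3 or not p0) and (not (p3 and p3) and p4 or not p3 or not p0 or p4 and (p4 or p0))
= (not p3 or not p0) and (not p3 and p4 or not p3 or not p0 or p4 and (p4 or p0))   — idempotence
= (not p3 or not p0) and (not p3 or not p0 or p4 and (p4 or p0))   — absorption
= (not p3 or not p0) and (not p3 or not p0 or p4)   — absorption
= not p3 or not p0   — absorption

not p3 or not p0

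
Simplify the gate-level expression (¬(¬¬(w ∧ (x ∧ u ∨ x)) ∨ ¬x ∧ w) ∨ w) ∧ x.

(¬(¬¬(w ∧ (x ∧ u ∨ x)) ∨ ¬x ∧ w) ∨ w) ∧ x
= (¬(w ∧ (x ∧ u ∨ x) ∨ ¬x ∧ w) ∨ w) ∧ x   [double negation]
= (¬(w ∧ x ∨ ¬x ∧ w) ∨ w) ∧ x   [absorption]
= (¬w ∨ w) ∧ x   [distribution]
= x   [complement / identity]

x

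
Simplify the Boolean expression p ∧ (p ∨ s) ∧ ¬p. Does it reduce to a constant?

False

p ∧ (p ∨ s) ∧ ¬p
= p ∧ ¬p   (absorption)
= False   (complement)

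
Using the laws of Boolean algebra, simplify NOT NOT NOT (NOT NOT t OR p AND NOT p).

NOT NOT NOT (NOT NOT t OR p AND NOT p)
= NOT NOT NOT NOT NOT t   (complement / identity)
= NOT NOT NOT t   (double negation)
= NOT t   (double negation)

NOT t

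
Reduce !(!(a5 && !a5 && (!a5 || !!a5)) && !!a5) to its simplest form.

!a5

!(!(a5 && !a5 && (!a5 || !!a5)) && !!a5)
= a5 && !a5 && (!a5 || !!a5) || !a5
= a5 && !a5 && (!a5 || a5) || !a5
= a5 && !a5 || !a5
= !a5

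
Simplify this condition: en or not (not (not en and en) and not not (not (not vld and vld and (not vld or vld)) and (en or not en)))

en or not (not (not en and en) and not not (not (not vld and vld and (not vld or vld)) and (en or not en)))
= en or not (not (not en and en) and not not not (not vld and vld and (not vld or vld)))
= en or not en and en or not not (not vld and vld and (not vld or vld))
= en or not en and en or not vld and vld and (not vld or vld)
= en or not en and en or not vld and vld
= en or not en and en
= en

en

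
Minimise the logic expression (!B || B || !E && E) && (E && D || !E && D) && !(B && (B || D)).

(!B || B || !E && E) && (E && D || !E && D) && !(B && (B || D))
= (!B || B || !E && E) && D && !(B && (B || D))   [distribution]
= (!B || B) && D && !(B && (B || D))   [complement / identity]
= D && !(B && (B || D))   [complement / identity]
= D && !B   [absorption]

D && !B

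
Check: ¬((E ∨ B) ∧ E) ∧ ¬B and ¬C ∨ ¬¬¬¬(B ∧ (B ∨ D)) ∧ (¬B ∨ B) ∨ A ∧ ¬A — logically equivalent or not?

E1: ¬((E ∨ B) ∧ E) ∧ ¬B
    = ¬E ∧ ¬B   — absorption
E2: ¬C ∨ ¬¬¬¬(B ∧ (B ∨ D)) ∧ (¬B ∨ B) ∨ A ∧ ¬A
    = ¬C ∨ ¬¬¬¬(B ∧ (B ∨ D)) ∧ (¬B ∨ B)   — complement / identity
    = ¬C ∨ ¬¬¬¬B ∧ (¬B ∨ B)   — absorption
    = ¬C ∨ ¬¬B ∧ (¬B ∨ B)   — double negation
    = ¬C ∨ ¬¬B   — complement / identity
    = ¬C ∨ B   — double negation
These differ: at A=0, B=1, C=0, D=1, E=0, E1 = 0 but E2 = 1.

No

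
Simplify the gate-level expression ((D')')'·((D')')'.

((D')')'·((D')')'
= ((D')')'   (idempotence)
= D'   (double negation)

D'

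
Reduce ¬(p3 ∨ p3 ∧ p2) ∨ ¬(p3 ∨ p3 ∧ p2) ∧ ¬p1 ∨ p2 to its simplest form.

¬(p3 ∨ p3 ∧ p2) ∨ ¬(p3 ∨ p3 ∧ p2) ∧ ¬p1 ∨ p2
= ¬(p3 ∨ p3 ∧ p2) ∨ p2   (absorption)
= ¬p3 ∨ p2   (absorption)

¬p3 ∨ p2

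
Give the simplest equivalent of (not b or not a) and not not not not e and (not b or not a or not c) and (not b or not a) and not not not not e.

(not b or not a) and not not not not e and (not b or not a or not c) and (not b or not a) and not not not not e
= (not b or not a) and not not not not e and (not b or not a) and not not not not e   (absorption)
= (not b or not a) and not not not not e   (idempotence)
= (not b or not a) and not not e   (double negation)
= (not b or not a) and e   (double negation)

(not b or not a) and e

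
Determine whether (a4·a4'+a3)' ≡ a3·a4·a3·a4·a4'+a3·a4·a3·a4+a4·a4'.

E1: (a4·a4'+a3)'
    = a3'   [complement / identity]
E2: a3·a4·a3·a4·a4'+a3·a4·a3·a4+a4·a4'
    = a3·a4·a3·a4·a4'+a3·a4·a3·a4   [complement / identity]
    = a3·a4·a3·a4   [absorption]
    = a3·a4   [idempotence]
These differ: at a3=0, a4=1, E1 = 1 but E2 = 0.

No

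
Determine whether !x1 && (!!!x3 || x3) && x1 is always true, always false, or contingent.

!x1 && (!!!x3 || x3) && x1
= !x1 && (!x3 || x3) && x1   (double negation)
= !x1 && x1   (complement / identity)
= false   (complement)

always false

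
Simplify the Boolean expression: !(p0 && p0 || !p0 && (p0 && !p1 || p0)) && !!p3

!(p0 && p0 || !p0 && (p0 && !p1 || p0)) && !!p3
= !(p0 && p0 || !p0 && p0) && !!p3   — absorption
= !(p0 && p0 || !p0 && p0) && p3   — double negation
= !p0 && p3   — distribution

!p0 && p3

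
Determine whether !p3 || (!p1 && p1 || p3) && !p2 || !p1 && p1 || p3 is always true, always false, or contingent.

!p3 || (!p1 && p1 || p3) && !p2 || !p1 && p1 || p3
= !p3 || !p1 && p1 || p3   (absorption)
= !p3 || p3   (complement / identity)
= true   (complement)

always true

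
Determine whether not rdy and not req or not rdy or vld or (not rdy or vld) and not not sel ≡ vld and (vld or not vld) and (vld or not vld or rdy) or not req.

No

E1: not rdy and not req or not rdy or vld or (not rdy or vld) and not not sel
    = not rdy or vld or (not rdy or vld) and not not sel   — absorption
    = not rdy or vld or (not rdy or vld) and sel   — double negation
    = not rdy or vld   — absorption
E2: vld and (vld or not vld) and (vld or not vld or rdy) or not req
    = vld and (vld or not vld) or not req   — absorption
    = vld or not req   — complement / identity
These differ: at rdy=0, req=1, sel=0, vld=0, E1 = 1 but E2 = 0.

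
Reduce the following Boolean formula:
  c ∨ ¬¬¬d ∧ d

c ∨ ¬¬¬d ∧ d
= c ∨ ¬d ∧ d
= c

c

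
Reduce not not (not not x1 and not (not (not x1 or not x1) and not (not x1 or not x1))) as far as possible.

not not (not not x1 and not (not (not x1 or not x1) and not (not x1 or not x1)))
= not (not x1 or not (not x1 or not x1) and not (not x1 or not x1))
= not (not x1 or not (not x1 or not x1))
= not (not x1 or not not x1)
= x1 and not x1
= False

False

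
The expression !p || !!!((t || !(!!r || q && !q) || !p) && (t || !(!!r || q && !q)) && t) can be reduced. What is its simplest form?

!p || !!!((t || !(!!r || q && !q) || !p) && (t || !(!!r || q && !q)) && t)
= !p || !!!((t || !(!!r || q && !q)) && t)   (absorption)
= !p || !!!((t || !!!r) && t)   (complement / identity)
= !p || !!!((t || !r) && t)   (double negation)
= !p || !!!t   (absorption)
= !p || !t   (double negation)

!p || !t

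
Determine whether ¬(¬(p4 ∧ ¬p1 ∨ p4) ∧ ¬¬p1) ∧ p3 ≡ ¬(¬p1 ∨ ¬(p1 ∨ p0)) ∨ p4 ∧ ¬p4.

No

E1: ¬(¬(p4 ∧ ¬p1 ∨ p4) ∧ ¬¬p1) ∧ p3
    = (p4 ∧ ¬p1 ∨ p4 ∨ ¬p1) ∧ p3   (De Morgan)
    = (p4 ∨ ¬p1) ∧ p3   (absorption)
E2: ¬(¬p1 ∨ ¬(p1 ∨ p0)) ∨ p4 ∧ ¬p4
    = p1 ∧ (p1 ∨ p0) ∨ p4 ∧ ¬p4   (De Morgan)
    = p1 ∧ (p1 ∨ p0)   (complement / identity)
    = p1   (absorption)
These differ: at p0=1, p1=1, p3=0, p4=0, E1 = 0 but E2 = 1.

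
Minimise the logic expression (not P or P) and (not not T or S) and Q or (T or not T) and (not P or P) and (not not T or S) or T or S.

(not P or P) and (not not T or S) and Q or (T or not T) and (not P or P) and (not not T or S) or T or S
= (not P or P) and (not not T or S) and Q or (not P or P) and (not not T or S) or T or S
= (not P or P) and (not not T or S) or T or S
= not not T or S or T or S
= T or S or T or S
= T or S

T or S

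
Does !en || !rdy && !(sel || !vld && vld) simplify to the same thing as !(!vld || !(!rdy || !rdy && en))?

E1: !en || !rdy && !(sel || !vld && vld)
    = !en || !rdy && !sel   [complement / identity]
E2: !(!vld || !(!rdy || !rdy && en))
    = vld && (!rdy || !rdy && en)   [De Morgan]
    = vld && !rdy   [absorption]
These differ: at en=0, rdy=0, sel=1, vld=0, E1 = 1 but E2 = 0.

No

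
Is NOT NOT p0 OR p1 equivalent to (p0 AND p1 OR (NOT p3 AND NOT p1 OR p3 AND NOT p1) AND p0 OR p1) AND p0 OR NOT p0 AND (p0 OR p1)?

E1: NOT NOT p0 OR p1
    = p0 OR p1   (double negation)
E2: (p0 AND p1 OR (NOT p3 AND NOT p1 OR p3 AND NOT p1) AND p0 OR p1) AND p0 OR NOT p0 AND (p0 OR p1)
    = (p0 AND p1 OR NOT p1 AND p0 OR p1) AND p0 OR NOT p0 AND (p0 OR p1)   (distribution)
    = (p0 OR p1) AND p0 OR NOT p0 AND (p0 OR p1)   (distribution)
    = p0 OR p1   (distribution)
Both reduce to p0 OR p1, so they are equivalent.

Yes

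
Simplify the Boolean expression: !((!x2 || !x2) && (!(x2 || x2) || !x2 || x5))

x2

!((!x2 || !x2) && (!(x2 || x2) || !x2 || x5))
= !((!x2 || !x2) && (!x2 || !x2 || x5))   [idempotence]
= !(!x2 || !x2)   [absorption]
= x2 && x2   [De Morgan]
= x2   [idempotence]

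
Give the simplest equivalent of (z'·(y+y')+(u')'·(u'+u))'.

z·u'

(z'·(y+y')+(u')'·(u'+u))'
= (z'·(y+y')+(u')')'   (complement / identity)
= (z'+(u')')'   (complement / identity)
= z·u'   (De Morgan)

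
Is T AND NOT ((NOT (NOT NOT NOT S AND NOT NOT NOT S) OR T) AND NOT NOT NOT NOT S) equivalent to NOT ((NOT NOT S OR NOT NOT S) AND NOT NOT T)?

E1: T AND NOT ((NOT (NOT NOT NOT S AND NOT NOT NOT S) OR T) AND NOT NOT NOT NOT S)
    = T AND NOT ((NOT NOT NOT NOT S OR T) AND NOT NOT NOT NOT S)   — idempotence
    = T AND NOT NOT NOT NOT NOT S   — absorption
    = T AND NOT NOT NOT S   — double negation
    = T AND NOT S   — double negation
E2: NOT ((NOT NOT S OR NOT NOT S) AND NOT NOT T)
    = NOT (NOT NOT S AND NOT NOT T)   — idempotence
    = NOT S OR NOT T   — De Morgan
These differ: at S=0, T=0, E1 = 0 but E2 = 1.

No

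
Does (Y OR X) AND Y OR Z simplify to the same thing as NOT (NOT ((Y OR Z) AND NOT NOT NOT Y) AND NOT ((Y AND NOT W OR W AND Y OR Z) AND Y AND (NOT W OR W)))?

E1: (Y OR X) AND Y OR Z
    = Y OR Z   (absorption)
E2: NOT (NOT ((Y OR Z) AND NOT NOT NOT Y) AND NOT ((Y AND NOT W OR W AND Y OR Z) AND Y AND (NOT W OR W)))
    = (Y OR Z) AND NOT NOT NOT Y OR (Y AND NOT W OR W AND Y OR Z) AND Y AND (NOT W OR W)   (De Morgan)
    = (Y OR Z) AND NOT NOT NOT Y OR (Y AND NOT W OR W AND Y OR Z) AND Y   (complement / identity)
    = (Y OR Z) AND NOT Y OR (Y AND NOT W OR W AND Y OR Z) AND Y   (double negation)
    = (Y OR Z) AND NOT Y OR (Y OR Z) AND Y   (distribution)
    = Y OR Z   (distribution)
Both reduce to Y OR Z, so they are equivalent.

Yes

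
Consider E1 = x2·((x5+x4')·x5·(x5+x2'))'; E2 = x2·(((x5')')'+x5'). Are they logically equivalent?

E1: x2·((x5+x4')·x5·(x5+x2'))'
    = x2·(x5·(x5+x2'))'   — absorption
    = x2·x5'   — absorption
E2: x2·(((x5')')'+x5')
    = x2·(x5'+x5')   — double negation
    = x2·x5'   — idempotence
Both reduce to x2·x5', so they are equivalent.

Yes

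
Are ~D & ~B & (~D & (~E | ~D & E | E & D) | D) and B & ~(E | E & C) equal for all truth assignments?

E1: ~D & ~B & (~D & (~E | ~D & E | E & D) | D)
    = ~D & ~B & (~D & (~E | E) | D)   (distribution)
    = ~D & ~B & (~D | D)   (complement / identity)
    = ~D & ~B   (complement / identity)
E2: B & ~(E | E & C)
    = B & ~E   (absorption)
These differ: at B=1, C=0, D=1, E=0, E1 = 0 but E2 = 1.

No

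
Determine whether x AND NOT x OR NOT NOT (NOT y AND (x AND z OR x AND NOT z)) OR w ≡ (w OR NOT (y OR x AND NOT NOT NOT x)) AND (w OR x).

E1: x AND NOT x OR NOT NOT (NOT y AND (x AND z OR x AND NOT z)) OR w
    = x AND NOT x OR NOT y AND (x AND z OR x AND NOT z) OR w   (double negation)
    = NOT y AND (x AND z OR x AND NOT z) OR w   (complement / identity)
    = NOT y AND x OR w   (distribution)
E2: (w OR NOT (y OR x AND NOT NOT NOT x)) AND (w OR x)
    = (w OR NOT (y OR x AND NOT x)) AND (w OR x)   (double negation)
    = (w OR NOT y) AND (w OR x)   (complement / identity)
    = NOT y AND x OR w   (distribution)
Both reduce to NOT y AND x OR w, so they are equivalent.

Yes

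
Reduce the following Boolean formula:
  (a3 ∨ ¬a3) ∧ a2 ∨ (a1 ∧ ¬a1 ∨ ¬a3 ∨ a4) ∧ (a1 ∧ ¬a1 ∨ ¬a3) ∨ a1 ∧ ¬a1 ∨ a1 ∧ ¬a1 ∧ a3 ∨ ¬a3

a2 ∨ ¬a3

(a3 ∨ ¬a3) ∧ a2 ∨ (a1 ∧ ¬a1 ∨ ¬a3 ∨ a4) ∧ (a1 ∧ ¬a1 ∨ ¬a3) ∨ a1 ∧ ¬a1 ∨ a1 ∧ ¬a1 ∧ a3 ∨ ¬a3
= (a3 ∨ ¬a3) ∧ a2 ∨ a1 ∧ ¬a1 ∨ ¬a3 ∨ a1 ∧ ¬a1 ∨ a1 ∧ ¬a1 ∧ a3 ∨ ¬a3   — absorption
= (a3 ∨ ¬a3) ∧ a2 ∨ a1 ∧ ¬a1 ∨ ¬a3 ∨ a1 ∧ ¬a1 ∨ ¬a3   — absorption
= (a3 ∨ ¬a3) ∧ a2 ∨ a1 ∧ ¬a1 ∨ ¬a3   — idempotence
= a2 ∨ a1 ∧ ¬a1 ∨ ¬a3   — complement / identity
= a2 ∨ ¬a3   — complement / identity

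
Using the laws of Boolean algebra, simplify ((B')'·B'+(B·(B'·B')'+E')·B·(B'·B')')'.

((B')'·B'+(B·(B'·B')'+E')·B·(B'·B')')'
= ((B')'·B'+B·(B'·B')')'   — absorption
= ((B')'·B'+B·(B')')'   — idempotence
= ((B')')'   — distribution
= B'   — double negation

B'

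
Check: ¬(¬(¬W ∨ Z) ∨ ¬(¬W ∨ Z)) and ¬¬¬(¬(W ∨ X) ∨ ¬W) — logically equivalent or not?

No

E1: ¬(¬(¬W ∨ Z) ∨ ¬(¬W ∨ Z))
    = ¬¬(¬W ∨ Z)   [idempotence]
    = ¬W ∨ Z   [double negation]
E2: ¬¬¬(¬(W ∨ X) ∨ ¬W)
    = ¬(¬(W ∨ X) ∨ ¬W)   [double negation]
    = (W ∨ X) ∧ W   [De Morgan]
    = W   [absorption]
These differ: at W=0, X=0, Z=0, E1 = 1 but E2 = 0.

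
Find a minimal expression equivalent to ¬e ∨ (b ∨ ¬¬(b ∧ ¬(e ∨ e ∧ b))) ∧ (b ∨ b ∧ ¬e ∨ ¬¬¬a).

¬e ∨ b

¬e ∨ (b ∨ ¬¬(b ∧ ¬(e ∨ e ∧ b))) ∧ (b ∨ b ∧ ¬e ∨ ¬¬¬a)
= ¬e ∨ (b ∨ ¬¬(b ∧ ¬(e ∨ e ∧ b))) ∧ (b ∨ b ∧ ¬e ∨ ¬a)   — double negation
= ¬e ∨ (b ∨ b ∧ ¬(e ∨ e ∧ b)) ∧ (b ∨ b ∧ ¬e ∨ ¬a)   — double negation
= ¬e ∨ (b ∨ b ∧ ¬e) ∧ (b ∨ b ∧ ¬e ∨ ¬a)   — absorption
= ¬e ∨ b ∨ b ∧ ¬e   — absorption
= ¬e ∨ b   — absorption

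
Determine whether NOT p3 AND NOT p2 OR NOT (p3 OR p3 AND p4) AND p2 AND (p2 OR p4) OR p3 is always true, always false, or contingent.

always true

NOT p3 AND NOT p2 OR NOT (p3 OR p3 AND p4) AND p2 AND (p2 OR p4) OR p3
= NOT p3 AND NOT p2 OR NOT (p3 OR p3 AND p4) AND p2 OR p3   (absorption)
= NOT p3 AND NOT p2 OR NOT p3 AND p2 OR p3   (absorption)
= NOT p3 OR p3   (distribution)
= TRUE   (complement)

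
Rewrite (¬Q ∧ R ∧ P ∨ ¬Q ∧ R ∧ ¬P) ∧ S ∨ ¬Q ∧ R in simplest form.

(¬Q ∧ R ∧ P ∨ ¬Q ∧ R ∧ ¬P) ∧ S ∨ ¬Q ∧ R
= ¬Q ∧ R ∧ S ∨ ¬Q ∧ R
= ¬Q ∧ R

¬Q ∧ R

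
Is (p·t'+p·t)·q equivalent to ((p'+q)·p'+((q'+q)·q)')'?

Yes

E1: (p·t'+p·t)·q
    = p·q   (distribution)
E2: ((p'+q)·p'+((q'+q)·q)')'
    = (p'+((q'+q)·q)')'   (absorption)
    = (p'+q')'   (complement / identity)
    = p·q   (De Morgan)
Both reduce to p·q, so they are equivalent.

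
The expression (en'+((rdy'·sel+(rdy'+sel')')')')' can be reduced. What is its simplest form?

(en'+((rdy'·sel+(rdy'+sel')')')')'
= (en'+((rdy'·sel+rdy·sel)')')'   (De Morgan)
= (en'+(sel')')'   (distribution)
= en·sel'   (De Morgan)

en·sel'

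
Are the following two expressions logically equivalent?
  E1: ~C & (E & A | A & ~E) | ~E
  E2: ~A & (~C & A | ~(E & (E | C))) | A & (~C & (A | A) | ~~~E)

Yes

E1: ~C & (E & A | A & ~E) | ~E
    = ~C & A | ~E   (distribution)
E2: ~A & (~C & A | ~(E & (E | C))) | A & (~C & (A | A) | ~~~E)
    = ~A & (~C & A | ~(E & (E | C))) | A & (~C & (A | A) | ~E)   (double negation)
    = ~A & (~C & A | ~E) | A & (~C & (A | A) | ~E)   (absorption)
    = ~A & (~C & A | ~E) | A & (~C & A | ~E)   (idempotence)
    = ~C & A | ~E   (distribution)
Both reduce to ~C & A | ~E, so they are equivalent.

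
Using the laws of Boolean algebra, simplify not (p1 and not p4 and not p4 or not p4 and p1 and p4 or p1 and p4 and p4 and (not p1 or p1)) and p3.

not (p1 and not p4 and not p4 or not p4 and p1 and p4 or p1 and p4 and p4 and (not p1 or p1)) and p3
= not (p1 and not p4 and not p4 or not p4 and p1 and p4 or p1 and p4 and p4) and p3
= not (p1 and not p4 and not p4 or p1 and p4) and p3
= not (p1 and not p4 or p1 and p4) and p3
= not p1 and p3

not p1 and p3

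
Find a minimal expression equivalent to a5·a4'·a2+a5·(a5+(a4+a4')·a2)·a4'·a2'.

a5·a4'·a2+a5·(a5+(a4+a4')·a2)·a4'·a2'
= a5·a4'·a2+a5·(a5+a2)·a4'·a2'   (complement / identity)
= a5·a4'·a2+a5·a4'·a2'   (absorption)
= a5·a4'   (distribution)

a5·a4'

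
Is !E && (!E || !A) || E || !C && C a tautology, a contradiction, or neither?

tautology

!E && (!E || !A) || E || !C && C
= !E && (!E || !A) || E   (complement / identity)
= !E || E   (absorption)
= true   (complement)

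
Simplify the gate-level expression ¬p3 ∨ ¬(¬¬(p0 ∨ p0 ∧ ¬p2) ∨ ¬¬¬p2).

¬p3 ∨ ¬p0 ∧ p2

¬p3 ∨ ¬(¬¬(p0 ∨ p0 ∧ ¬p2) ∨ ¬¬¬p2)
= ¬p3 ∨ ¬(p0 ∨ p0 ∧ ¬p2) ∧ ¬¬p2
= ¬p3 ∨ ¬p0 ∧ ¬¬p2
= ¬p3 ∨ ¬p0 ∧ p2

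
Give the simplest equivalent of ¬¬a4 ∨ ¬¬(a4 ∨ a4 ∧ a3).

¬¬a4 ∨ ¬¬(a4 ∨ a4 ∧ a3)
= ¬¬a4 ∨ ¬¬a4   (absorption)
= ¬¬a4   (idempotence)
= a4   (double negation)

a4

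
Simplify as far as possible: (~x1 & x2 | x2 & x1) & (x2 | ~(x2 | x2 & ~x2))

x2

(~x1 & x2 | x2 & x1) & (x2 | ~(x2 | x2 & ~x2))
= (~x1 & x2 | x2 & x1) & (x2 | ~x2)   — complement / identity
= x2 & (x2 | ~x2)   — distribution
= x2   — complement / identity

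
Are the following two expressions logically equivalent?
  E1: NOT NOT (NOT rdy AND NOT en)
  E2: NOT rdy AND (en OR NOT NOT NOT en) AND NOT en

Yes

E1: NOT NOT (NOT rdy AND NOT en)
    = NOT rdy AND NOT en   — double negation
E2: NOT rdy AND (en OR NOT NOT NOT en) AND NOT en
    = NOT rdy AND (en OR NOT en) AND NOT en   — double negation
    = NOT rdy AND NOT en   — complement / identity
Both reduce to NOT rdy AND NOT en, so they are equivalent.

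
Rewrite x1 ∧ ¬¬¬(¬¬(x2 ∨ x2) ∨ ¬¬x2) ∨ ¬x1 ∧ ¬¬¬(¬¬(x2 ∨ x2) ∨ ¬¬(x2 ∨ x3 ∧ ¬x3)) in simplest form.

x1 ∧ ¬¬¬(¬¬(x2 ∨ x2) ∨ ¬¬x2) ∨ ¬x1 ∧ ¬¬¬(¬¬(x2 ∨ x2) ∨ ¬¬(x2 ∨ x3 ∧ ¬x3))
= x1 ∧ ¬¬¬(¬¬(x2 ∨ x2) ∨ ¬¬x2) ∨ ¬x1 ∧ ¬¬¬(¬¬(x2 ∨ x2) ∨ ¬¬x2)
= ¬¬¬(¬¬(x2 ∨ x2) ∨ ¬¬x2)
= ¬¬(¬(x2 ∨ x2) ∧ ¬x2)
= ¬¬(¬x2 ∧ ¬x2)
= ¬x2 ∧ ¬x2
= ¬x2

¬x2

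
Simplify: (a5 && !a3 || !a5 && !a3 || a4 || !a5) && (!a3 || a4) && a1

(!a3 || a4) && a1

(a5 && !a3 || !a5 && !a3 || a4 || !a5) && (!a3 || a4) && a1
= (!a3 || a4 || !a5) && (!a3 || a4) && a1
= (!a3 || a4) && a1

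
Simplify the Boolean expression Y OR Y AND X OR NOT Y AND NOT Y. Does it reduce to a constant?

TRUE

Y OR Y AND X OR NOT Y AND NOT Y
= Y OR Y AND X OR NOT Y
= Y OR NOT Y
= TRUE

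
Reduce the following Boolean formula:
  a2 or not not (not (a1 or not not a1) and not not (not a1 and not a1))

a2 or not not (not (a1 or not not a1) and not not (not a1 and not a1))
= a2 or not not (not (a1 or a1) and not not (not a1 and not a1))   (double negation)
= a2 or not (a1 or a1 or not (not a1 and not a1))   (De Morgan)
= a2 or not (a1 or a1 or a1 or a1)   (De Morgan)
= a2 or not (a1 or a1)   (idempotence)
= a2 or not a1   (idempotence)

a2 or not a1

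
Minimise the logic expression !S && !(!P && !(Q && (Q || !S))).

!S && (P || Q)

!S && !(!P && !(Q && (Q || !S)))
= !S && (P || Q && (Q || !S))   (De Morgan)
= !S && (P || Q)   (absorption)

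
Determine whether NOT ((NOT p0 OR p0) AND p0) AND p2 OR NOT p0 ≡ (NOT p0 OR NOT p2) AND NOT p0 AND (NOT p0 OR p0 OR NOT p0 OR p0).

Yes

E1: NOT ((NOT p0 OR p0) AND p0) AND p2 OR NOT p0
    = NOT p0 AND p2 OR NOT p0   (complement / identity)
    = NOT p0   (absorption)
E2: (NOT p0 OR NOT p2) AND NOT p0 AND (NOT p0 OR p0 OR NOT p0 OR p0)
    = (NOT p0 OR NOT p2) AND NOT p0 AND (NOT p0 OR p0)   (idempotence)
    = (NOT p0 OR NOT p2) AND NOT p0   (complement / identity)
    = NOT p0   (absorption)
Both reduce to NOT p0, so they are equivalent.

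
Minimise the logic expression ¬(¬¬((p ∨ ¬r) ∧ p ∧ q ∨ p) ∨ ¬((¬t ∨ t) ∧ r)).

¬p ∧ r

¬(¬¬((p ∨ ¬r) ∧ p ∧ q ∨ p) ∨ ¬((¬t ∨ t) ∧ r))
= ¬(¬¬(p ∧ q ∨ p) ∨ ¬((¬t ∨ t) ∧ r))   — absorption
= ¬(p ∧ q ∨ p) ∧ (¬t ∨ t) ∧ r   — De Morgan
= ¬(p ∧ q ∨ p) ∧ r   — complement / identity
= ¬p ∧ r   — absorption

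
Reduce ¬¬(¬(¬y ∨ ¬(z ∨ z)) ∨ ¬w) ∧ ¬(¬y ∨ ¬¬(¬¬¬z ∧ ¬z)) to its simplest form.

y ∧ z

¬¬(¬(¬y ∨ ¬(z ∨ z)) ∨ ¬w) ∧ ¬(¬y ∨ ¬¬(¬¬¬z ∧ ¬z))
= ¬¬(¬(¬y ∨ ¬(z ∨ z)) ∨ ¬w) ∧ ¬(¬y ∨ ¬(¬¬z ∨ z))   — De Morgan
= ¬¬(¬(¬y ∨ ¬(z ∨ z)) ∨ ¬w) ∧ ¬(¬y ∨ ¬(z ∨ z))   — double negation
= (¬(¬y ∨ ¬(z ∨ z)) ∨ ¬w) ∧ ¬(¬y ∨ ¬(z ∨ z))   — double negation
= ¬(¬y ∨ ¬(z ∨ z))   — absorption
= y ∧ (z ∨ z)   — De Morgan
= y ∧ z   — idempotence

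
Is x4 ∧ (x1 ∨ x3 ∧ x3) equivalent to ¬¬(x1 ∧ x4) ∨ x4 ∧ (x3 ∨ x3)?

E1: x4 ∧ (x1 ∨ x3 ∧ x3)
    = x4 ∧ (x1 ∨ x3)   (idempotence)
E2: ¬¬(x1 ∧ x4) ∨ x4 ∧ (x3 ∨ x3)
    = x1 ∧ x4 ∨ x4 ∧ (x3 ∨ x3)   (double negation)
    = x1 ∧ x4 ∨ x4 ∧ x3   (idempotence)
    = x4 ∧ (x1 ∨ x3)   (distribution)
Both reduce to x4 ∧ (x1 ∨ x3), so they are equivalent.

Yes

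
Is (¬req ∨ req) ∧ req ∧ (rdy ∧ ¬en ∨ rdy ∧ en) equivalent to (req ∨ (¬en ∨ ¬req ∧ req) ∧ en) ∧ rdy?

E1: (¬req ∨ req) ∧ req ∧ (rdy ∧ ¬en ∨ rdy ∧ en)
    = req ∧ (rdy ∧ ¬en ∨ rdy ∧ en)   (complement / identity)
    = req ∧ rdy   (distribution)
E2: (req ∨ (¬en ∨ ¬req ∧ req) ∧ en) ∧ rdy
    = (req ∨ ¬en ∧ en) ∧ rdy   (complement / identity)
    = req ∧ rdy   (complement / identity)
Both reduce to req ∧ rdy, so they are equivalent.

Yes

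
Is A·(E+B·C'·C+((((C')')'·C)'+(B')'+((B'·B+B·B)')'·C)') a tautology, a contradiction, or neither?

A·(E+B·C'·C+((((C')')'·C)'+(B')'+((B'·B+B·B)')'·C)')
= A·(E+B·C'·C+((((C')')'·C)'+(B')'+(B')'·C)')
= A·(E+B·C'·C+((((C')')'·C)'+(B')')')
= A·(E+B·C'·C+((C')')'·C·B')
= A·(E+B·C'·C+C'·C·B')
= A·(E+C'·C)
= A·E
This depends on A, E, so it is not a constant.

neither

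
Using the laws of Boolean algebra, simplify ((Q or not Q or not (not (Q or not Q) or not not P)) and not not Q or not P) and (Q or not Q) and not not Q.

Q

((Q or not Q or not (not (Q or not Q) or not not P)) and not not Q or not P) and (Q or not Q) and not not Q
= ((Q or not Q or (Q or not Q) and not P) and not not Q or not P) and (Q or not Q) and not not Q
= ((Q or not Q) and not not Q or not P) and (Q or not Q) and not not Q
= (Q or not Q) and not not Q
= (Q or not Q) and Q
= Q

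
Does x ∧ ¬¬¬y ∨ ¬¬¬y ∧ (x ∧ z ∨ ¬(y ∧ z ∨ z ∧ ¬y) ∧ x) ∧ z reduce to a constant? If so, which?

x ∧ ¬¬¬y ∨ ¬¬¬y ∧ (x ∧ z ∨ ¬(y ∧ z ∨ z ∧ ¬y) ∧ x) ∧ z
= x ∧ ¬¬¬y ∨ ¬¬¬y ∧ (x ∧ z ∨ ¬z ∧ x) ∧ z   — distribution
= x ∧ ¬¬¬y ∨ ¬¬¬y ∧ x ∧ z   — distribution
= (x ∨ x ∧ z) ∧ ¬¬¬y   — distribution
= x ∧ ¬¬¬y   — absorption
= x ∧ ¬y   — double negation
This depends on x, y, so it is not a constant.

no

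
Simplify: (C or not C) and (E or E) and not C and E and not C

E and not C

(C or not C) and (E or E) and not C and E and not C
= (C or not C) and E and not C and E and not C   — idempotence
= (C or not C) and E and not C   — idempotence
= E and not C   — complement / identity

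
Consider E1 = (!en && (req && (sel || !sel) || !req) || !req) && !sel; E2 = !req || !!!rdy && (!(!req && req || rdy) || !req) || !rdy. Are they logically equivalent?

E1: (!en && (req && (sel || !sel) || !req) || !req) && !sel
    = (!en && (req || !req) || !req) && !sel   (complement / identity)
    = (!en || !req) && !sel   (complement / identity)
E2: !req || !!!rdy && (!(!req && req || rdy) || !req) || !rdy
    = !req || !rdy && (!(!req && req || rdy) || !req) || !rdy   (double negation)
    = !req || !rdy && (!rdy || !req) || !rdy   (complement / identity)
    = !req || !rdy || !rdy   (absorption)
    = !req || !rdy   (idempotence)
These differ: at en=1, rdy=0, req=0, sel=1, E1 = 0 but E2 = 1.

No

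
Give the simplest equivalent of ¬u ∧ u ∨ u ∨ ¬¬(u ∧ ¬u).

u

¬u ∧ u ∨ u ∨ ¬¬(u ∧ ¬u)
= ¬u ∧ u ∨ u ∨ u ∧ ¬u
= ¬u ∧ u ∨ u
= u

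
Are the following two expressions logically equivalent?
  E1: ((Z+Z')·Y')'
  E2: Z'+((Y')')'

No

E1: ((Z+Z')·Y')'
    = (Y')'   — complement / identity
    = Y   — double negation
E2: Z'+((Y')')'
    = Z'+Y'   — double negation
These differ: at Y=0, Z=0, E1 = 0 but E2 = 1.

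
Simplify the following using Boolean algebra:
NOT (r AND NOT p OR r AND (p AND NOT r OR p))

NOT (r AND NOT p OR r AND (p AND NOT r OR p))
= NOT (r AND NOT p OR r AND p)   — absorption
= NOT r   — distribution

NOT r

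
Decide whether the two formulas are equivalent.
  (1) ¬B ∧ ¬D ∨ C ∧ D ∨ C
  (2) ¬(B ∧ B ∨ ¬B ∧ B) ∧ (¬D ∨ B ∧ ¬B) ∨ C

Yes

E1: ¬B ∧ ¬D ∨ C ∧ D ∨ C
    = ¬B ∧ ¬D ∨ C   — absorption
E2: ¬(B ∧ B ∨ ¬B ∧ B) ∧ (¬D ∨ B ∧ ¬B) ∨ C
    = ¬B ∧ (¬D ∨ B ∧ ¬B) ∨ C   — distribution
    = ¬B ∧ ¬D ∨ C   — complement / identity
Both reduce to ¬B ∧ ¬D ∨ C, so they are equivalent.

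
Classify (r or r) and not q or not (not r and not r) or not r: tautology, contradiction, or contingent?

tautology

(r or r) and not q or not (not r and not r) or not r
= (r or r) and not q or r or r or not r   [De Morgan]
= r or r or not r   [absorption]
= r or not r   [idempotence]
= True   [complement]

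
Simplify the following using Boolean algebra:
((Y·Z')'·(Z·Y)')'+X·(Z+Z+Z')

Y+X

((Y·Z')'·(Z·Y)')'+X·(Z+Z+Z')
= Y·Z'+Z·Y+X·(Z+Z+Z')   — De Morgan
= Y+X·(Z+Z+Z')   — distribution
= Y+X·(Z+Z')   — idempotence
= Y+X   — complement / identity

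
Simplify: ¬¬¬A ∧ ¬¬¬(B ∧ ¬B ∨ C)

¬A ∧ ¬C

¬¬¬A ∧ ¬¬¬(B ∧ ¬B ∨ C)
= ¬¬¬A ∧ ¬(B ∧ ¬B ∨ C)
= ¬A ∧ ¬(B ∧ ¬B ∨ C)
= ¬A ∧ ¬C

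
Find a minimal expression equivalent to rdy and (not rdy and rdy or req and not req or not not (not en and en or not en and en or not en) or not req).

rdy and (not rdy and rdy or req and not req or not not (not en and en or not en and en or not en) or not req)
= rdy and (not rdy and rdy or req and not req or not not (not en and en or not en) or not req)   — idempotence
= rdy and (req and not req or not not (not en and en or not en) or not req)   — complement / identity
= rdy and (req and not req or not not not en or not req)   — complement / identity
= rdy and (not not not en or not req)   — complement / identity
= rdy and (not en or not req)   — double negation

rdy and (not en or not req)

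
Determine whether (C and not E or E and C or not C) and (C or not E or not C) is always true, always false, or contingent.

always true

(C and not E or E and C or not C) and (C or not E or not C)
= (C and not E or E and C) and (C or not E) or not C   (distribution)
= C and (C or not E) or not C   (distribution)
= C or not C   (absorption)
= True   (complement)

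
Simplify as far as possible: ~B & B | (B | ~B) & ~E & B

~E & B

~B & B | (B | ~B) & ~E & B
= (B | ~B) & ~E & B   (complement / identity)
= ~E & B   (complement / identity)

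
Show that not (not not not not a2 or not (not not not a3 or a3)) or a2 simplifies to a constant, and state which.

not (not not not not a2 or not (not not not a3 or a3)) or a2
= not (not not not not a2 or not (not a3 or a3)) or a2
= not not not a2 and (not a3 or a3) or a2
= not not not a2 or a2
= not a2 or a2
= True

True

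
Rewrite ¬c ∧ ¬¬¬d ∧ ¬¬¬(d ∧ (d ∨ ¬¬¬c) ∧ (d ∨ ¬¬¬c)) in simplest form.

¬c ∧ ¬d

¬c ∧ ¬¬¬d ∧ ¬¬¬(d ∧ (d ∨ ¬¬¬c) ∧ (d ∨ ¬¬¬c))
= ¬c ∧ ¬¬¬d ∧ ¬¬¬(d ∧ (d ∨ ¬¬¬c))
= ¬c ∧ ¬¬¬d ∧ ¬¬¬(d ∧ (d ∨ ¬c))
= ¬c ∧ ¬¬¬d ∧ ¬¬¬d
= ¬c ∧ ¬¬¬d
= ¬c ∧ ¬d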